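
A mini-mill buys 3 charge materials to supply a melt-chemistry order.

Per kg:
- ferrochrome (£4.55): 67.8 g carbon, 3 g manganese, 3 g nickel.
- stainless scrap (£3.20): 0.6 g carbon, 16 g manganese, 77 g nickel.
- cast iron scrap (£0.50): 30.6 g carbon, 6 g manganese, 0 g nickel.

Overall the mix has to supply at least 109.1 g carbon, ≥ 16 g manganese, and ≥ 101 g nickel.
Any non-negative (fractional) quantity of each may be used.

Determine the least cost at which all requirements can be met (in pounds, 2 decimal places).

£5.97

This is a linear program. Let x1 = kg of ferrochrome, x2 = kg of stainless scrap, x3 = kg of cast iron scrap.
min 4.55x1 + 3.2x2 + 0.5x3 subject to:
  67.8x1 + 0.6x2 + 30.6x3 ≥ 109.1   (carbon)
  3x1 + 16x2 + 6x3 ≥ 16   (manganese)
  3x1 + 77x2 ≥ 101   (nickel)
  x1, x2, x3 ≥ 0.
The cheapest feasible vertex uses only stainless scrap, cast iron scrap; ferrochrome is not used. Binding constraints: carbon and nickel.
Solving gives x2 = 1.312, x3 = 3.54.
Total cost: 3.2·1.312 + 0.5·3.54 = 5.9684.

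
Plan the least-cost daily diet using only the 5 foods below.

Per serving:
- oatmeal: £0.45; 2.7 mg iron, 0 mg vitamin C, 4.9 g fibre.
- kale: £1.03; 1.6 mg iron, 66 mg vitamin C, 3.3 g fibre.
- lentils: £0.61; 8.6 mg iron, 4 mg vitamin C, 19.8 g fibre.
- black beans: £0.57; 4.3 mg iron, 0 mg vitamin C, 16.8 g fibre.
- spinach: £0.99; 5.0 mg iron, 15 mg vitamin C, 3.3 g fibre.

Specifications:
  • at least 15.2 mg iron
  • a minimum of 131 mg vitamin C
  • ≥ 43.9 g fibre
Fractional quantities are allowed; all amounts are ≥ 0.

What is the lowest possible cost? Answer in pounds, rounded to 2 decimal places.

Let x1 = servings of oatmeal, x2 = servings of kale, x3 = servings of lentils, x4 = servings of black beans, x5 = servings of spinach.
Minimize 0.45x1 + 1.03x2 + 0.61x3 + 0.57x4 + 0.99x5 with:
  2.7x1 + 1.6x2 + 8.6x3 + 4.3x4 + 5x5 ≥ 15.2   (iron)
  66x2 + 4x3 + 15x5 ≥ 131   (vitamin C)
  4.9x1 + 3.3x2 + 19.8x3 + 16.8x4 + 3.3x5 ≥ 43.9   (fibre)
  x1, x2, x3, x4, x5 ≥ 0.
The minimum-cost mix takes nothing from oatmeal, black beans, spinach — only kale, lentils. The vitamin C and fibre requirements are met with equality.
So kale = 1.869 servings, lentils = 1.906 servings.
Cost = 1.03·1.869 + 0.61·1.906 = 3.0877.

£3.09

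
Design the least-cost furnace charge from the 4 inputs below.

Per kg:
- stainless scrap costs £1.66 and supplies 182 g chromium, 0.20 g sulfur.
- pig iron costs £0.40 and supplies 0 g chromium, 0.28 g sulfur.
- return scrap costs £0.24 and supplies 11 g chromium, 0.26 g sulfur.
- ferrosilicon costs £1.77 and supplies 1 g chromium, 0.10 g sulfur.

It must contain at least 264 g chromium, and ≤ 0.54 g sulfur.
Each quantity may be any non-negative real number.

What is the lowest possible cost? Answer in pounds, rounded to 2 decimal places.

£2.41

This is a linear program. Let x1 = kg of stainless scrap, x2 = kg of pig iron, x3 = kg of return scrap, x4 = kg of ferrosilicon.
Minimize 1.66x1 + 0.4x2 + 0.24x3 + 1.77x4 s.t.:
  182x1 + 11x3 + 1x4 ≥ 264   (chromium)
  0.2x1 + 0.28x2 + 0.26x3 + 0.1x4 ≤ 0.54   (sulfur)
  x1, x2, x3, x4 ≥ 0.
At the optimum only stainless scrap is positive (pig iron, return scrap, ferrosilicon = 0). There the chromium constraint is tight.
Solving gives x1 = 1.451.
Cost = 1.66·1.451 = 2.4087.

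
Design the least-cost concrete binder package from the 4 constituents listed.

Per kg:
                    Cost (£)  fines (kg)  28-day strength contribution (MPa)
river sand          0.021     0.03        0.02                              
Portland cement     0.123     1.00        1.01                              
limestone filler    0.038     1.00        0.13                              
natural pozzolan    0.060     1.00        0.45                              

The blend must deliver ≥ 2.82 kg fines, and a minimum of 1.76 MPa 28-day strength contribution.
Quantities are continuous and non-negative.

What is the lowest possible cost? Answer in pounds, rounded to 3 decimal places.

£0.224

Let x1 = kg of river sand, x2 = kg of Portland cement, x3 = kg of limestone filler, x4 = kg of natural pozzolan.
Minimize 0.021x1 + 0.123x2 + 0.038x3 + 0.06x4 subject to:
  0.03x1 + 1x2 + 1x3 + 1x4 ≥ 2.82   (fines)
  0.02x1 + 1.01x2 + 0.13x3 + 0.45x4 ≥ 1.76   (28-day strength contribution)
  x1, x2, x3, x4 ≥ 0.
The minimum-cost mix takes nothing from river sand, limestone filler — only Portland cement, natural pozzolan. Binding constraints: fines and 28-day strength contribution.
So Portland cement = 0.8768 kg, natural pozzolan = 1.943 kg.
Objective = 0.123·0.8768 + 0.06·1.943 = 0.22443.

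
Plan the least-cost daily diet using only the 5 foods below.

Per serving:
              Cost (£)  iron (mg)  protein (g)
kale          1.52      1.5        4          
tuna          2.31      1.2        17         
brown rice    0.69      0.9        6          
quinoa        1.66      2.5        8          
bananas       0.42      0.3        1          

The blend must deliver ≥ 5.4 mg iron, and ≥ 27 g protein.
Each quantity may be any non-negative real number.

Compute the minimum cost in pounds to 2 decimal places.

£3.87

Let x1 = servings of kale, x2 = servings of tuna, x3 = servings of brown rice, x4 = servings of quinoa, x5 = servings of bananas.
min 1.52x1 + 2.31x2 + 0.69x3 + 1.66x4 + 0.42x5 s.t.:
  1.5x1 + 1.2x2 + 0.9x3 + 2.5x4 + 0.3x5 ≥ 5.4   (iron)
  4x1 + 17x2 + 6x3 + 8x4 + 1x5 ≥ 27   (protein)
  x1, x2, x3, x4, x5 ≥ 0.
The cheapest feasible vertex uses only brown rice, quinoa; kale, tuna, bananas are not used. There the iron and protein constraints are tight.
Solving gives x3 = 3.115, x4 = 1.038.
Objective = 0.69·3.115 + 1.66·1.038 = 3.8724.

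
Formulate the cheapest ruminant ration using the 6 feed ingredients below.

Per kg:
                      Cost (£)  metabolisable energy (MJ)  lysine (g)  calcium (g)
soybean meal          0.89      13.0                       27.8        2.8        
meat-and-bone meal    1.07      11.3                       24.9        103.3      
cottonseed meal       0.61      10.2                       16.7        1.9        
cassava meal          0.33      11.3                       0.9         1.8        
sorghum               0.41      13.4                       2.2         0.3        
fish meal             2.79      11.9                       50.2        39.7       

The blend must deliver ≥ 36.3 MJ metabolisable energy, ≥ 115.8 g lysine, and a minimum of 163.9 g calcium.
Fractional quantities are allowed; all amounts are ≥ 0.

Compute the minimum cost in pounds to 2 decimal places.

£4.12

Set it up as a linear program. Let x1 = kg of soybean meal, x2 = kg of meat-and-bone meal, x3 = kg of cottonseed meal, x4 = kg of cassava meal, x5 = kg of sorghum, x6 = kg of fish meal.
min 0.89x1 + 1.07x2 + 0.61x3 + 0.33x4 + 0.41x5 + 2.79x6 s.t.:
  13x1 + 11.3x2 + 10.2x3 + 11.3x4 + 13.4x5 + 11.9x6 ≥ 36.3   (metabolisable energy)
  27.8x1 + 24.9x2 + 16.7x3 + 0.9x4 + 2.2x5 + 50.2x6 ≥ 115.8   (lysine)
  2.8x1 + 103.3x2 + 1.9x3 + 1.8x4 + 0.3x5 + 39.7x6 ≥ 163.9   (calcium)
  x1, x2, x3, x4, x5, x6 ≥ 0.
The cheapest feasible vertex uses only soybean meal, meat-and-bone meal; cottonseed meal, cassava meal, sorghum, fish meal are not used. There the lysine and calcium constraints are tight.
Optimal quantities: soybean meal = 2.813 kg, meat-and-bone meal = 1.51 kg.
Hence cost = 0.89·2.813 + 1.07·1.51 = £4.1193.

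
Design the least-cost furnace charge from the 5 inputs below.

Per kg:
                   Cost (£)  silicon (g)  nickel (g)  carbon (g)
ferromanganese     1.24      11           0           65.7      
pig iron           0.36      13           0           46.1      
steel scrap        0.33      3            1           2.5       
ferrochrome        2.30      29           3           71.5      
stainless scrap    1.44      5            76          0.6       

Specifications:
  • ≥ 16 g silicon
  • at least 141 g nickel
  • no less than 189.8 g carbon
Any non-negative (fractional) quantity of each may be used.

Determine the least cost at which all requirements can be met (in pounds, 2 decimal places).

Let x1 = kg of ferromanganese, x2 = kg of pig iron, x3 = kg of steel scrap, x4 = kg of ferrochrome, x5 = kg of stainless scrap.
Minimise 1.24x1 + 0.36x2 + 0.33x3 + 2.3x4 + 1.44x5 s.t.:
  11x1 + 13x2 + 3x3 + 29x4 + 5x5 ≥ 16   (silicon)
  1x3 + 3x4 + 76x5 ≥ 141   (nickel)
  65.7x1 + 46.1x2 + 2.5x3 + 71.5x4 + 0.6x5 ≥ 189.8   (carbon)
  x1, x2, x3, x4, x5 ≥ 0.
The minimum-cost mix takes nothing from ferromanganese, steel scrap, ferrochrome — only pig iron, stainless scrap. There the nickel and carbon constraints are tight.
Optimal quantities: pig iron = 4.093 kg, stainless scrap = 1.8553 kg.
Total cost: 0.36·4.093 + 1.44·1.8553 = 4.1451.

£4.15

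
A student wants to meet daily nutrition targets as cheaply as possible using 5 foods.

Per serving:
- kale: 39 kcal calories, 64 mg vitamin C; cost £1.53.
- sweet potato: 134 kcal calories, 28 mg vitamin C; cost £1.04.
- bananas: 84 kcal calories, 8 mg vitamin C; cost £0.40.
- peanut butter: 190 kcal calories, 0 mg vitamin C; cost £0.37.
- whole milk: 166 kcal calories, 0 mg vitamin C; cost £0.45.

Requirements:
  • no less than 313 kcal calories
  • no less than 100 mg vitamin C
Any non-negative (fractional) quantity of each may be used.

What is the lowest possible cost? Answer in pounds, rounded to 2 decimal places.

£2.88

Set it up as a linear program. Let x1 = servings of kale, x2 = servings of sweet potato, x3 = servings of bananas, x4 = servings of peanut butter, x5 = servings of whole milk.
min 1.53x1 + 1.04x2 + 0.4x3 + 0.37x4 + 0.45x5 s.t.:
  39x1 + 134x2 + 84x3 + 190x4 + 166x5 ≥ 313   (calories)
  64x1 + 28x2 + 8x3 ≥ 100   (vitamin C)
  x1, x2, x3, x4, x5 ≥ 0.
The optimal basis is {kale, peanut butter}; sweet potato, bananas, whole milk drop out. The calories and vitamin C requirements are met with equality.
Solving gives x1 = 1.562, x4 = 1.327.
Objective = 1.53·1.562 + 0.37·1.327 = 2.8809.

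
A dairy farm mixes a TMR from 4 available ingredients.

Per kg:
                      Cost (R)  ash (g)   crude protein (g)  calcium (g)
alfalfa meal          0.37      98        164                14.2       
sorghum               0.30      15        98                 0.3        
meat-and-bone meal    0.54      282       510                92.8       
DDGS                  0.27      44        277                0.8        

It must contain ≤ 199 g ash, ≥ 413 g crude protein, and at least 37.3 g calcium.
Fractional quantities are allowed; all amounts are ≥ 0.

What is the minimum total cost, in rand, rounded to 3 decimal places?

R0.420

Let x1 = kg of alfalfa meal, x2 = kg of sorghum, x3 = kg of meat-and-bone meal, x4 = kg of DDGS.
Minimise 0.37x1 + 0.3x2 + 0.54x3 + 0.27x4 subject to:
  98x1 + 15x2 + 282x3 + 44x4 ≤ 199   (ash)
  164x1 + 98x2 + 510x3 + 277x4 ≥ 413   (crude protein)
  14.2x1 + 0.3x2 + 92.8x3 + 0.8x4 ≥ 37.3   (calcium)
  x1, x2, x3, x4 ≥ 0.
The minimum-cost mix takes nothing from alfalfa meal, sorghum — only meat-and-bone meal, DDGS. There the crude protein and calcium constraints are tight.
That vertex is x3 = 0.3954, x4 = 0.7631.
Cost = 0.54·0.3954 + 0.27·0.7631 = 0.41955.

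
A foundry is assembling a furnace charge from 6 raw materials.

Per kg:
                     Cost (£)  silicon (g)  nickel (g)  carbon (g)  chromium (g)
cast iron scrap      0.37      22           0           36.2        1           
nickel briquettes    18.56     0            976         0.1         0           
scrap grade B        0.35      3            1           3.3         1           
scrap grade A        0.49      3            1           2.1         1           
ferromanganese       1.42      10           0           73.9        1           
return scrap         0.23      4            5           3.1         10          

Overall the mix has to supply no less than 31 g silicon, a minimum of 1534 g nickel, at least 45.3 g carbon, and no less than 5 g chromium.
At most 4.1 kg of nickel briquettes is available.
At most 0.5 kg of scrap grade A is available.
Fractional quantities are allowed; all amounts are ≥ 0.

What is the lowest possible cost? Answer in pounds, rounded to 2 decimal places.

£29.72

This is a linear program. Let x1 = kg of cast iron scrap, x2 = kg of nickel briquettes, x3 = kg of scrap grade B, x4 = kg of scrap grade A, x5 = kg of ferromanganese, x6 = kg of return scrap.
Minimise 0.37x1 + 18.56x2 + 0.35x3 + 0.49x4 + 1.42x5 + 0.23x6 subject to:
  22x1 + 3x3 + 3x4 + 10x5 + 4x6 ≥ 31   (silicon)
  976x2 + 1x3 + 1x4 + 5x6 ≥ 1534   (nickel)
  36.2x1 + 0.1x2 + 3.3x3 + 2.1x4 + 73.9x5 + 3.1x6 ≥ 45.3   (carbon)
  1x1 + 1x3 + 1x4 + 1x5 + 10x6 ≥ 5   (chromium)
  x2 ≤ 4.1
  x4 ≤ 0.5
  x1, x2, x3, x4, x5, x6 ≥ 0.
The minimum-cost mix takes nothing from scrap grade B, scrap grade A, ferromanganese — only cast iron scrap, nickel briquettes, return scrap. The silicon, nickel, chromium requirements are met with equality.
Solving gives x1 = 1.343, x2 = 1.57, x6 = 0.3657.
Hence cost = 0.37·1.343 + 18.56·1.57 + 0.23·0.3657 = £29.7202.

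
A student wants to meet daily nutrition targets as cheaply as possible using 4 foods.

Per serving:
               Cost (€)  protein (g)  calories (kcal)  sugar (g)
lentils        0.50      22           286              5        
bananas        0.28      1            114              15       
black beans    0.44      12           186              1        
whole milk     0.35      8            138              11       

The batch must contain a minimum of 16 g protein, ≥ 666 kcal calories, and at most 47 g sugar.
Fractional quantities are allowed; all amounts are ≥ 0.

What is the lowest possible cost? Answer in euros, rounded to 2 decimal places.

Let x1 = servings of lentils, x2 = servings of bananas, x3 = servings of black beans, x4 = servings of whole milk.
Minimize 0.5x1 + 0.28x2 + 0.44x3 + 0.35x4 s.t.:
  22x1 + 1x2 + 12x3 + 8x4 ≥ 16   (protein)
  286x1 + 114x2 + 186x3 + 138x4 ≥ 666   (calories)
  5x1 + 15x2 + 1x3 + 11x4 ≤ 47   (sugar)
  x1, x2, x3, x4 ≥ 0.
The cheapest feasible vertex uses only lentils; bananas, black beans, whole milk are not used. The calories requirement is met with equality.
Solving gives x1 = 2.329.
Hence cost = 0.5·2.329 = €1.1645.

€1.16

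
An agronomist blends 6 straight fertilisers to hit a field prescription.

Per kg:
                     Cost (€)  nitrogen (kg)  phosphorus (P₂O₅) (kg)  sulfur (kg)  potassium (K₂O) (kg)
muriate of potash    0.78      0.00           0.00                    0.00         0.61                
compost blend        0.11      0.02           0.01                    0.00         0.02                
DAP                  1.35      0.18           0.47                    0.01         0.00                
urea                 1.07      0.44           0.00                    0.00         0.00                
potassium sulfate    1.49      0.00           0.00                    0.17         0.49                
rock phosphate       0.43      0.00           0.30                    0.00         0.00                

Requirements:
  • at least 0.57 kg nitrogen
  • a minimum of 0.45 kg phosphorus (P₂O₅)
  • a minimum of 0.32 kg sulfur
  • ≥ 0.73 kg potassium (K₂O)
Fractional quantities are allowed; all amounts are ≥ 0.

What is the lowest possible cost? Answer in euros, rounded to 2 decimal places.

€4.84

Treat it as an LP. Let x1 = kg of muriate of potash, x2 = kg of compost blend, x3 = kg of DAP, x4 = kg of urea, x5 = kg of potassium sulfate, x6 = kg of rock phosphate.
Minimize 0.78x1 + 0.11x2 + 1.35x3 + 1.07x4 + 1.49x5 + 0.43x6 with:
  0.02x2 + 0.18x3 + 0.44x4 ≥ 0.57   (nitrogen)
  0.01x2 + 0.47x3 + 0.3x6 ≥ 0.45   (phosphorus (P₂O₅))
  0.01x3 + 0.17x5 ≥ 0.32   (sulfur)
  0.61x1 + 0.02x2 + 0.49x5 ≥ 0.73   (potassium (K₂O))
  x1, x2, x3, x4, x5, x6 ≥ 0.
The cheapest feasible vertex uses only urea, potassium sulfate, rock phosphate; muriate of potash, compost blend, DAP are not used. Binding constraints: nitrogen, phosphorus (P₂O₅), sulfur.
Optimal quantities: urea = 1.2955 kg, potassium sulfate = 1.8824 kg, rock phosphate = 1.5 kg.
Objective = 1.07·1.2955 + 1.49·1.8824 + 0.43·1.5 = 4.8360.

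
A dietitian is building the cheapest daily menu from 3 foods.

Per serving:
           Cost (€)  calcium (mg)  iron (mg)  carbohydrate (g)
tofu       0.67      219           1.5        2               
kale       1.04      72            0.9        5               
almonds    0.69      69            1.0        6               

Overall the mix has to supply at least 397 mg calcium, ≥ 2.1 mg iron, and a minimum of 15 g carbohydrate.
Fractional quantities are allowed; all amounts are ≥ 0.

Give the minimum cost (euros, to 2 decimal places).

€2.23

This is a linear program. Let x1 = servings of tofu, x2 = servings of kale, x3 = servings of almonds.
min 0.67x1 + 1.04x2 + 0.69x3 subject to:
  219x1 + 72x2 + 69x3 ≥ 397   (calcium)
  1.5x1 + 0.9x2 + 1x3 ≥ 2.1   (iron)
  2x1 + 5x2 + 6x3 ≥ 15   (carbohydrate)
  x1, x2, x3 ≥ 0.
The cheapest feasible vertex uses only tofu, almonds; kale is not used. Binding constraints: calcium and carbohydrate.
That vertex is x1 = 1.145, x3 = 2.118.
Objective = 0.67·1.145 + 0.69·2.118 = 2.2286.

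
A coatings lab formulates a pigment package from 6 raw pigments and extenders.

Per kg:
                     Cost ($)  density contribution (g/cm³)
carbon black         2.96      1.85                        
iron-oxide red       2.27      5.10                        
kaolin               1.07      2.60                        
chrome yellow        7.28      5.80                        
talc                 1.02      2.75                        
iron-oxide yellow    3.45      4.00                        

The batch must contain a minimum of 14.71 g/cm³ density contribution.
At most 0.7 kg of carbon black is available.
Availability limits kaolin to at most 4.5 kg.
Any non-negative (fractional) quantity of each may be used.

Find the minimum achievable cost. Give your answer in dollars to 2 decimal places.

$5.46

Let x1 = kg of carbon black, x2 = kg of iron-oxide red, x3 = kg of kaolin, x4 = kg of chrome yellow, x5 = kg of talc, x6 = kg of iron-oxide yellow.
Minimize 2.96x1 + 2.27x2 + 1.07x3 + 7.28x4 + 1.02x5 + 3.45x6 with:
  1.85x1 + 5.1x2 + 2.6x3 + 5.8x4 + 2.75x5 + 4x6 ≥ 14.71   (density contribution)
  x1 ≤ 0.7
  x3 ≤ 4.5
  x1, x2, x3, x4, x5, x6 ≥ 0.
At the optimum only talc is positive (carbon black, iron-oxide red, kaolin, chrome yellow, iron-oxide yellow = 0). There the density contribution constraint is tight.
That vertex is x5 = 5.349.
Total cost: 1.02·5.349 = 5.4560.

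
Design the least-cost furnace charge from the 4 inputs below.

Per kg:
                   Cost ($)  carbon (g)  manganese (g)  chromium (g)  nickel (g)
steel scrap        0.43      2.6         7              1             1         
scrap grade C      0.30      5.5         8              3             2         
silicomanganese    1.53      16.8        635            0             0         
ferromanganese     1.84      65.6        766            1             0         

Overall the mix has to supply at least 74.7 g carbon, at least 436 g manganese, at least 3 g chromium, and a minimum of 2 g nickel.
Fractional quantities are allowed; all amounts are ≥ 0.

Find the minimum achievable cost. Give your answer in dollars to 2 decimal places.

$2.24

Let x1 = kg of steel scrap, x2 = kg of scrap grade C, x3 = kg of silicomanganese, x4 = kg of ferromanganese.
Minimise 0.43x1 + 0.3x2 + 1.53x3 + 1.84x4 s.t.:
  2.6x1 + 5.5x2 + 16.8x3 + 65.6x4 ≥ 74.7   (carbon)
  7x1 + 8x2 + 635x3 + 766x4 ≥ 436   (manganese)
  1x1 + 3x2 + 1x4 ≥ 3   (chromium)
  1x1 + 2x2 ≥ 2   (nickel)
  x1, x2, x3, x4 ≥ 0.
The minimum-cost mix takes nothing from steel scrap, silicomanganese — only scrap grade C, ferromanganese. The carbon and nickel requirements are met with equality.
So scrap grade C = 1 kg, ferromanganese = 1.055 kg.
Total cost: 0.3·1 + 1.84·1.055 = 2.2412.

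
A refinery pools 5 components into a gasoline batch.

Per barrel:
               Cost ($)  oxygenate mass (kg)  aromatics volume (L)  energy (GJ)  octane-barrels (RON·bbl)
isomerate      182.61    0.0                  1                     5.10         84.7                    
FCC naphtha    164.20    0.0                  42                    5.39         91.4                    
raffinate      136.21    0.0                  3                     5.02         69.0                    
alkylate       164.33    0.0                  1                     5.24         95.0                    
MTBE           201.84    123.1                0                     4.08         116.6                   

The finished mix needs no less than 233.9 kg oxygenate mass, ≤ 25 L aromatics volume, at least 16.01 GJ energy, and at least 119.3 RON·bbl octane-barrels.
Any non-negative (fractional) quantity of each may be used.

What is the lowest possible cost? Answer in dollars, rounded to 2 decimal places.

$607.57

This is a linear program. Let x1 = barrels of isomerate, x2 = barrels of FCC naphtha, x3 = barrels of raffinate, x4 = barrels of alkylate, x5 = barrels of MTBE.
Minimise 182.61x1 + 164.2x2 + 136.21x3 + 164.33x4 + 201.84x5 subject to:
  123.1x5 ≥ 233.9   (oxygenate mass)
  1x1 + 42x2 + 3x3 + 1x4 ≤ 25   (aromatics volume)
  5.1x1 + 5.39x2 + 5.02x3 + 5.24x4 + 4.08x5 ≥ 16.01   (energy)
  84.7x1 + 91.4x2 + 69x3 + 95x4 + 116.6x5 ≥ 119.3   (octane-barrels)
  x1, x2, x3, x4, x5 ≥ 0.
The minimum-cost mix takes nothing from isomerate, FCC naphtha, alkylate — only raffinate, MTBE. There the oxygenate mass and energy constraints are tight.
That vertex is x3 = 1.64495, x5 = 1.90008.
Cost = 136.21·1.64495 + 201.84·1.90008 = 607.5708.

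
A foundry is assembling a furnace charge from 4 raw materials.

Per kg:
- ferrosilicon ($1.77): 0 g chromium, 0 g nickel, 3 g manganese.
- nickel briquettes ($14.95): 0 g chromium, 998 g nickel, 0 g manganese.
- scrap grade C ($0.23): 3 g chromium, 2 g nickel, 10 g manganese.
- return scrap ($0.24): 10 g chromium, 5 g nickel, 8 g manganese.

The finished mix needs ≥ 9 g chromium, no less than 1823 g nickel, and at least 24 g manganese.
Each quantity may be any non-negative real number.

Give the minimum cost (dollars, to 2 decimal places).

Let x1 = kg of ferrosilicon, x2 = kg of nickel briquettes, x3 = kg of scrap grade C, x4 = kg of return scrap.
min 1.77x1 + 14.95x2 + 0.23x3 + 0.24x4 with:
  3x3 + 10x4 ≥ 9   (chromium)
  998x2 + 2x3 + 5x4 ≥ 1823   (nickel)
  3x1 + 10x3 + 8x4 ≥ 24   (manganese)
  x1, x2, x3, x4 ≥ 0.
The optimal basis is {nickel briquettes, scrap grade C, return scrap}; ferrosilicon drops out. There the chromium, nickel, manganese constraints are tight.
So nickel briquettes = 1.821 kg, scrap grade C = 2.211 kg, return scrap = 0.2368 kg.
Hence cost = 14.95·1.821 + 0.23·2.211 + 0.24·0.2368 = $27.7893.

$27.79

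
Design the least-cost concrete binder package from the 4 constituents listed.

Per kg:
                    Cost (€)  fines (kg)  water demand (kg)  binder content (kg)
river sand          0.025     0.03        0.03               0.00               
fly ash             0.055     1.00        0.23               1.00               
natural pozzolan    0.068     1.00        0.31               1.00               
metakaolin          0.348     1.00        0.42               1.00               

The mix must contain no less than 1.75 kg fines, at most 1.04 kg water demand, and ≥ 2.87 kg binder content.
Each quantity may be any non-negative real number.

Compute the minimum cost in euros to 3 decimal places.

Set it up as a linear program. Let x1 = kg of river sand, x2 = kg of fly ash, x3 = kg of natural pozzolan, x4 = kg of metakaolin.
min 0.025x1 + 0.055x2 + 0.068x3 + 0.348x4 with:
  0.03x1 + 1x2 + 1x3 + 1x4 ≥ 1.75   (fines)
  0.03x1 + 0.23x2 + 0.31x3 + 0.42x4 ≤ 1.04   (water demand)
  1x2 + 1x3 + 1x4 ≥ 2.87   (binder content)
  x1, x2, x3, x4 ≥ 0.
The minimum-cost mix takes nothing from river sand, natural pozzolan, metakaolin — only fly ash. There the binder content constraint is tight.
Optimal quantities: fly ash = 2.87 kg.
Total cost: 0.055·2.87 = 0.15785.

€0.158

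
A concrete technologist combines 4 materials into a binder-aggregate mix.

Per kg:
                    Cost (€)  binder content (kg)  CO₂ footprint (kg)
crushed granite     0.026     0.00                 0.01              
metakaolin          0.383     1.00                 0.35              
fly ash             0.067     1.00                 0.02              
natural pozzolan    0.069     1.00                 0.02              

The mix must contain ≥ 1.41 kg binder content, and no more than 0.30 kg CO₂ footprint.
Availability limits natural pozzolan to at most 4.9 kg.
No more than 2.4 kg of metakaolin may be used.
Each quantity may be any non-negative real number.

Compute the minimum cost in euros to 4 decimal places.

€0.0945

This is a linear program. Let x1 = kg of crushed granite, x2 = kg of metakaolin, x3 = kg of fly ash, x4 = kg of natural pozzolan.
min 0.026x1 + 0.383x2 + 0.067x3 + 0.069x4 subject to:
  1x2 + 1x3 + 1x4 ≥ 1.41   (binder content)
  0.01x1 + 0.35x2 + 0.02x3 + 0.02x4 ≤ 0.3   (CO₂ footprint)
  x4 ≤ 4.9
  x2 ≤ 2.4
  x1, x2, x3, x4 ≥ 0.
At the optimum only fly ash is positive (crushed granite, metakaolin, natural pozzolan = 0). The binder content requirement is met with equality.
That vertex is x3 = 1.41.
Objective = 0.067·1.41 = 0.094470.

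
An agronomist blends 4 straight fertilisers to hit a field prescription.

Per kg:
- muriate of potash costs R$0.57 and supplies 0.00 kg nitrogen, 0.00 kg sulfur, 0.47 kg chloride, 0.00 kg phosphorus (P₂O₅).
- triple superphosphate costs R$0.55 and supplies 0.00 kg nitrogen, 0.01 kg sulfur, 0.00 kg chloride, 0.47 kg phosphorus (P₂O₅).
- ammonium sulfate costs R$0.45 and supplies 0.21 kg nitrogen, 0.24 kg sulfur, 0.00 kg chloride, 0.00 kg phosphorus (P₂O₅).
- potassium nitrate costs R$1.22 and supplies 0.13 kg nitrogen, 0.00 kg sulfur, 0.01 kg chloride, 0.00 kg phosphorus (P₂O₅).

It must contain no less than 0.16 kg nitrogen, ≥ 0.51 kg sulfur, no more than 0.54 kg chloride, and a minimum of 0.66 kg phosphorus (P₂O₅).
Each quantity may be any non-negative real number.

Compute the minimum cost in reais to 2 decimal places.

R$1.70

Let x1 = kg of muriate of potash, x2 = kg of triple superphosphate, x3 = kg of ammonium sulfate, x4 = kg of potassium nitrate.
Minimize 0.57x1 + 0.55x2 + 0.45x3 + 1.22x4 with:
  0.21x3 + 0.13x4 ≥ 0.16   (nitrogen)
  0.01x2 + 0.24x3 ≥ 0.51   (sulfur)
  0.47x1 + 0.01x4 ≤ 0.54   (chloride)
  0.47x2 ≥ 0.66   (phosphorus (P₂O₅))
  x1, x2, x3, x4 ≥ 0.
The cheapest feasible vertex uses only triple superphosphate, ammonium sulfate; muriate of potash, potassium nitrate are not used. There the sulfur and phosphorus (P₂O₅) constraints are tight.
Optimal quantities: triple superphosphate = 1.404 kg, ammonium sulfate = 2.066 kg.
Objective = 0.55·1.404 + 0.45·2.066 = 1.7019.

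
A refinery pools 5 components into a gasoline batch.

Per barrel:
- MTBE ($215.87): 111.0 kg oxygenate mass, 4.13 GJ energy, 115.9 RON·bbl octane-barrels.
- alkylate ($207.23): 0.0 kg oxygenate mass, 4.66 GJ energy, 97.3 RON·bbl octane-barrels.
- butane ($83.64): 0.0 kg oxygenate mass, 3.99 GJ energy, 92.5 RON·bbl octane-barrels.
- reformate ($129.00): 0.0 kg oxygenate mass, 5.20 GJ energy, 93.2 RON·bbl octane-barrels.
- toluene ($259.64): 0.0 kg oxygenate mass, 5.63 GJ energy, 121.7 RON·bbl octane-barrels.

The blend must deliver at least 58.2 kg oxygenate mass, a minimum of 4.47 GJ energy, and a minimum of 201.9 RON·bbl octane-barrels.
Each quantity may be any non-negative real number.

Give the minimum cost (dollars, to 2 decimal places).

$240.80

Treat it as an LP. Let x1 = barrels of MTBE, x2 = barrels of alkylate, x3 = barrels of butane, x4 = barrels of reformate, x5 = barrels of toluene.
Minimise 215.87x1 + 207.23x2 + 83.64x3 + 129x4 + 259.64x5 subject to:
  111x1 ≥ 58.2   (oxygenate mass)
  4.13x1 + 4.66x2 + 3.99x3 + 5.2x4 + 5.63x5 ≥ 4.47   (energy)
  115.9x1 + 97.3x2 + 92.5x3 + 93.2x4 + 121.7x5 ≥ 201.9   (octane-barrels)
  x1, x2, x3, x4, x5 ≥ 0.
At the optimum only MTBE, butane are positive (alkylate, reformate, toluene = 0). The oxygenate mass and octane-barrels requirements are met with equality.
Optimal quantities: MTBE = 0.524324 barrels, butane = 1.52574 barrels.
Objective = 215.87·0.524324 + 83.64·1.52574 = 240.7987.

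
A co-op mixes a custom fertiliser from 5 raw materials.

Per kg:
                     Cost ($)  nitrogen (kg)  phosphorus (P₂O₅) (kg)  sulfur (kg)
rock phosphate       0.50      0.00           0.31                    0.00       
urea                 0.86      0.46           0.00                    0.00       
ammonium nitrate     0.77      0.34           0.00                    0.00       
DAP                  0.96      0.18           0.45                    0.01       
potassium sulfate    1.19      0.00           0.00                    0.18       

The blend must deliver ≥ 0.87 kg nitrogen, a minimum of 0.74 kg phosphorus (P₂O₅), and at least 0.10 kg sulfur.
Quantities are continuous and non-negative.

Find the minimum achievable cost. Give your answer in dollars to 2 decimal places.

Treat it as an LP. Let x1 = kg of rock phosphate, x2 = kg of urea, x3 = kg of ammonium nitrate, x4 = kg of DAP, x5 = kg of potassium sulfate.
Minimize 0.5x1 + 0.86x2 + 0.77x3 + 0.96x4 + 1.19x5 s.t.:
  0.46x2 + 0.34x3 + 0.18x4 ≥ 0.87   (nitrogen)
  0.31x1 + 0.45x4 ≥ 0.74   (phosphorus (P₂O₅))
  0.01x4 + 0.18x5 ≥ 0.1   (sulfur)
  x1, x2, x3, x4, x5 ≥ 0.
The minimum-cost mix takes nothing from rock phosphate, ammonium nitrate — only urea, DAP, potassium sulfate. Binding constraints: nitrogen, phosphorus (P₂O₅), sulfur.
That vertex is x2 = 1.248, x4 = 1.644, x5 = 0.4642.
Cost = 0.86·1.248 + 0.96·1.644 + 1.19·0.4642 = 3.2039.

$3.20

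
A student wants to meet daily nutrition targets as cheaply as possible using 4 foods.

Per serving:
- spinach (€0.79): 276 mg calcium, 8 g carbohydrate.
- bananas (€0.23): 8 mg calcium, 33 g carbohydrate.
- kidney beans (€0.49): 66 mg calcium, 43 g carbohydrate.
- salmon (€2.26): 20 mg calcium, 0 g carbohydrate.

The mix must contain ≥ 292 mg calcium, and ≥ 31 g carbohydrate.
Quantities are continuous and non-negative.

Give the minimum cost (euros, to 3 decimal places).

Set it up as a linear program. Let x1 = servings of spinach, x2 = servings of bananas, x3 = servings of kidney beans, x4 = servings of salmon.
Minimize 0.79x1 + 0.23x2 + 0.49x3 + 2.26x4 with:
  276x1 + 8x2 + 66x3 + 20x4 ≥ 292   (calcium)
  8x1 + 33x2 + 43x3 ≥ 31   (carbohydrate)
  x1, x2, x3, x4 ≥ 0.
The optimal basis is {spinach, bananas}; kidney beans, salmon drop out. Binding constraints: calcium and carbohydrate.
Solving gives x1 = 1.038, x2 = 0.6877.
Cost = 0.79·1.038 + 0.23·0.6877 = 0.97819.

€0.978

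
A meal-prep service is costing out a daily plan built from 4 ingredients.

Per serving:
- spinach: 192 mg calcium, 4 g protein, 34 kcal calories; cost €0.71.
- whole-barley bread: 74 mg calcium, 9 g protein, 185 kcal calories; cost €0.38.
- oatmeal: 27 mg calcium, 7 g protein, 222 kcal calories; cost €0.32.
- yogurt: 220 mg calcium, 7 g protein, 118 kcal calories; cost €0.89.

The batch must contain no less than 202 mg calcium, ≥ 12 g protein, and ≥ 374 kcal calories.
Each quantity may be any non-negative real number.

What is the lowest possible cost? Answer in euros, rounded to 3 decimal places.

This is a linear program. Let x1 = servings of spinach, x2 = servings of whole-barley bread, x3 = servings of oatmeal, x4 = servings of yogurt.
Minimise 0.71x1 + 0.38x2 + 0.32x3 + 0.89x4 with:
  192x1 + 74x2 + 27x3 + 220x4 ≥ 202   (calcium)
  4x1 + 9x2 + 7x3 + 7x4 ≥ 12   (protein)
  34x1 + 185x2 + 222x3 + 118x4 ≥ 374   (calories)
  x1, x2, x3, x4 ≥ 0.
The minimum-cost mix takes nothing from oatmeal, yogurt — only spinach, whole-barley bread. Binding constraints: calcium and calories.
Optimal quantities: spinach = 0.2937 servings, whole-barley bread = 1.968 servings.
Hence cost = 0.71·0.2937 + 0.38·1.968 = €0.95637.

€0.956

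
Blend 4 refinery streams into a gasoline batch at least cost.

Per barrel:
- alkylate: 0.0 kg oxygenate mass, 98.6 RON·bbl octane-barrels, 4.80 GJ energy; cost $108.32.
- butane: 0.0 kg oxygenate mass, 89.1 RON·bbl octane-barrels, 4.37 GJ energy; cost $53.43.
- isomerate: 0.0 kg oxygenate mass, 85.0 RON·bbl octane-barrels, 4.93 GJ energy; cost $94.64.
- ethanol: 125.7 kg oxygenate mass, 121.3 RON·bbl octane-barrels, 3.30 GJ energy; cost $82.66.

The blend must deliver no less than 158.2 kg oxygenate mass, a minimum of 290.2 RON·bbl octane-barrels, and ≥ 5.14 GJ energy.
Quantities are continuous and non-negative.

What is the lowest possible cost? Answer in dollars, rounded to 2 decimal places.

Set it up as a linear program. Let x1 = barrels of alkylate, x2 = barrels of butane, x3 = barrels of isomerate, x4 = barrels of ethanol.
Minimize 108.32x1 + 53.43x2 + 94.64x3 + 82.66x4 s.t.:
  125.7x4 ≥ 158.2   (oxygenate mass)
  98.6x1 + 89.1x2 + 85x3 + 121.3x4 ≥ 290.2   (octane-barrels)
  4.8x1 + 4.37x2 + 4.93x3 + 3.3x4 ≥ 5.14   (energy)
  x1, x2, x3, x4 ≥ 0.
The optimal basis is {butane, ethanol}; alkylate, isomerate drop out. Binding constraints: oxygenate mass and octane-barrels.
Optimal quantities: butane = 1.5436 barrels, ethanol = 1.2586 barrels.
Hence cost = 53.43·1.5436 + 82.66·1.2586 = $186.5104.

$186.51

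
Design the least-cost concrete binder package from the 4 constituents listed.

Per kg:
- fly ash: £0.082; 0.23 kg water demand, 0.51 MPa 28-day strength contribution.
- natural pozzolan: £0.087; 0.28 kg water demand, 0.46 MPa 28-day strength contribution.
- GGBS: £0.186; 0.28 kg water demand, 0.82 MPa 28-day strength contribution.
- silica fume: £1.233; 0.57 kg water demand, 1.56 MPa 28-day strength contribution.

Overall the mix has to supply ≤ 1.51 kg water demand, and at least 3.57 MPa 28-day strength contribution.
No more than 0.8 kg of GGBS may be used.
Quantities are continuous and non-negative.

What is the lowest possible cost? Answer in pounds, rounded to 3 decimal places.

Let x1 = kg of fly ash, x2 = kg of natural pozzolan, x3 = kg of GGBS, x4 = kg of silica fume.
Minimize 0.082x1 + 0.087x2 + 0.186x3 + 1.233x4 with:
  0.23x1 + 0.28x2 + 0.28x3 + 0.57x4 ≤ 1.51   (water demand)
  0.51x1 + 0.46x2 + 0.82x3 + 1.56x4 ≥ 3.57   (28-day strength contribution)
  x3 ≤ 0.8
  x1, x2, x3, x4 ≥ 0.
At the optimum only fly ash, GGBS, silica fume are positive (natural pozzolan = 0). Binding constraints: water demand, 28-day strength contribution, the GGBS cap.
That vertex is x1 = 5.069, x3 = 0.8, x4 = 0.2109.
Objective = 0.082·5.069 + 0.186·0.8 + 1.233·0.2109 = 0.824498.

£0.824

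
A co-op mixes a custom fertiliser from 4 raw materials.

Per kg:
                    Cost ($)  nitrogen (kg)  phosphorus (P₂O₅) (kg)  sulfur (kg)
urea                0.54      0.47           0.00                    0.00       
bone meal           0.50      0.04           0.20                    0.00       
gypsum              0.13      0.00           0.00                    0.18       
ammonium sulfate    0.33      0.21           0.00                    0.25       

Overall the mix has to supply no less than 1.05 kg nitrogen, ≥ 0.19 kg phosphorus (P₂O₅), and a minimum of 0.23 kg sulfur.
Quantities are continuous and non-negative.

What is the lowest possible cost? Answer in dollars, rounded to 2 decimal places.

$1.72

This is a linear program. Let x1 = kg of urea, x2 = kg of bone meal, x3 = kg of gypsum, x4 = kg of ammonium sulfate.
min 0.54x1 + 0.5x2 + 0.13x3 + 0.33x4 s.t.:
  0.47x1 + 0.04x2 + 0.21x4 ≥ 1.05   (nitrogen)
  0.2x2 ≥ 0.19   (phosphorus (P₂O₅))
  0.18x3 + 0.25x4 ≥ 0.23   (sulfur)
  x1, x2, x3, x4 ≥ 0.
The cheapest feasible vertex uses only urea, bone meal, ammonium sulfate; gypsum is not used. There the nitrogen, phosphorus (P₂O₅), sulfur constraints are tight.
Solving gives x1 = 1.742, x2 = 0.95, x4 = 0.92.
Total cost: 0.54·1.742 + 0.5·0.95 + 0.33·0.92 = 1.7193.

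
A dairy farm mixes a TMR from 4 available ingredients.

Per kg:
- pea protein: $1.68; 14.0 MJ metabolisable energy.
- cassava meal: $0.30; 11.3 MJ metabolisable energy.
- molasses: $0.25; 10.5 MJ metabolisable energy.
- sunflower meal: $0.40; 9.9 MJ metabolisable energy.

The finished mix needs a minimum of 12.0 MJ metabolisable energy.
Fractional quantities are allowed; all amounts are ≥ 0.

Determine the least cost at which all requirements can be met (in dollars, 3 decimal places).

Let x1 = kg of pea protein, x2 = kg of cassava meal, x3 = kg of molasses, x4 = kg of sunflower meal.
min 1.68x1 + 0.3x2 + 0.25x3 + 0.4x4 with:
  14x1 + 11.3x2 + 10.5x3 + 9.9x4 ≥ 12   (metabolisable energy)
  x1, x2, x3, x4 ≥ 0.
The minimum-cost mix takes nothing from pea protein, cassava meal, sunflower meal — only molasses. Binding constraint: metabolisable energy.
That vertex is x3 = 1.143.
Hence cost = 0.25·1.143 = $0.28575.

$0.286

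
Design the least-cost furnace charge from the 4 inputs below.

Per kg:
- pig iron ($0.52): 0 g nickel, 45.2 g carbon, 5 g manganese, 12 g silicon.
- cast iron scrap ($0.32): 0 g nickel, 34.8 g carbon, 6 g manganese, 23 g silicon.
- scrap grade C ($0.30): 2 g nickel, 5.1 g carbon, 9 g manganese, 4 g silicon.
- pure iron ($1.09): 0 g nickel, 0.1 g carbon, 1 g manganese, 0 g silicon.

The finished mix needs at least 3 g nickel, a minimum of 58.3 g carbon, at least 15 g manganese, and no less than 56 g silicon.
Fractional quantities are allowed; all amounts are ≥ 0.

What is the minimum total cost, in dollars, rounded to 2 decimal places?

$1.15

Let x1 = kg of pig iron, x2 = kg of cast iron scrap, x3 = kg of scrap grade C, x4 = kg of pure iron.
Minimize 0.52x1 + 0.32x2 + 0.3x3 + 1.09x4 subject to:
  2x3 ≥ 3   (nickel)
  45.2x1 + 34.8x2 + 5.1x3 + 0.1x4 ≥ 58.3   (carbon)
  5x1 + 6x2 + 9x3 + 1x4 ≥ 15   (manganese)
  12x1 + 23x2 + 4x3 ≥ 56   (silicon)
  x1, x2, x3, x4 ≥ 0.
The cheapest feasible vertex uses only cast iron scrap, scrap grade C; pig iron, pure iron are not used. There the nickel and silicon constraints are tight.
That vertex is x2 = 2.174, x3 = 1.5.
Cost = 0.32·2.174 + 0.3·1.5 = 1.1457.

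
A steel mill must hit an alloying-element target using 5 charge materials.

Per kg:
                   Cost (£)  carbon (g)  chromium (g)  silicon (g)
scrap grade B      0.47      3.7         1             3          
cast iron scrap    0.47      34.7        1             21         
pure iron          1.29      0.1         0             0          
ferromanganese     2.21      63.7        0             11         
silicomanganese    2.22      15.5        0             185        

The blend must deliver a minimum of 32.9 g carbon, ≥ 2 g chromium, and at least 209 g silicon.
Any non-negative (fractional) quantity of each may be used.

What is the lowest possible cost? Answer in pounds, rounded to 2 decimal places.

This is a linear program. Let x1 = kg of scrap grade B, x2 = kg of cast iron scrap, x3 = kg of pure iron, x4 = kg of ferromanganese, x5 = kg of silicomanganese.
min 0.47x1 + 0.47x2 + 1.29x3 + 2.21x4 + 2.22x5 with:
  3.7x1 + 34.7x2 + 0.1x3 + 63.7x4 + 15.5x5 ≥ 32.9   (carbon)
  1x1 + 1x2 ≥ 2   (chromium)
  3x1 + 21x2 + 11x4 + 185x5 ≥ 209   (silicon)
  x1, x2, x3, x4, x5 ≥ 0.
The minimum-cost mix takes nothing from scrap grade B, pure iron, ferromanganese — only cast iron scrap, silicomanganese. Binding constraints: chromium and silicon.
Optimal quantities: cast iron scrap = 2 kg, silicomanganese = 0.9027 kg.
Hence cost = 0.47·2 + 2.22·0.9027 = £2.9440.

£2.94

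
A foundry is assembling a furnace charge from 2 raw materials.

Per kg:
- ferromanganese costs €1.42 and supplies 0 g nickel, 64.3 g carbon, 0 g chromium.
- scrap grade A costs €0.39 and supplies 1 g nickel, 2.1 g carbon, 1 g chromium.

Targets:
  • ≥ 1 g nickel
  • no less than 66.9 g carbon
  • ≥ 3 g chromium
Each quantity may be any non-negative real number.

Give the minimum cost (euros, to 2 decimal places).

€2.51

Let x1 = kg of ferromanganese, x2 = kg of scrap grade A.
Minimise 1.42x1 + 0.39x2 subject to:
  1x2 ≥ 1   (nickel)
  64.3x1 + 2.1x2 ≥ 66.9   (carbon)
  1x2 ≥ 3   (chromium)
  x1, x2 ≥ 0.
Both inputs are positive at the optimum. The carbon and chromium requirements are met with equality.
Optimal quantities: ferromanganese = 0.9425 kg, scrap grade A = 3 kg.
Total cost: 1.42·0.9425 + 0.39·3 = 2.5084.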